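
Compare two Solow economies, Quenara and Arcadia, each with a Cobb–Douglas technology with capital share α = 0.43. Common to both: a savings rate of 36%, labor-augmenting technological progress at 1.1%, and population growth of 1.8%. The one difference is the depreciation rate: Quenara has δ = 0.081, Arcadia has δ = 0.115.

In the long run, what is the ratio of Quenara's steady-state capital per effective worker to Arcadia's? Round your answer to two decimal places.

k*_Q / k*_A ≈ 1.60

Steady-state k* = [s/(n + g + δ)]^(1/(1−α)), so the ratio is [ (s_Q/(n + g + δ)_Q) / (s_A/(n + g + δ)_A) ]^1.7544.
s_Q/(n + g + δ)_Q = 0.36/0.110 = 3.2727; s_A/(n + g + δ)_A = 0.36/0.144 = 2.5000.
Ratio = (3.2727/2.5000)^1.7544 = 1.3091^1.7544 ≈ 1.6040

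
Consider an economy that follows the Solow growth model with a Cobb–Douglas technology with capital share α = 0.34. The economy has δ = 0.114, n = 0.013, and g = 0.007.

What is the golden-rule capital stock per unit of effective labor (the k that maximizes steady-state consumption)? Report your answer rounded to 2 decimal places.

k_gold ≈ 4.10

The golden rule sets f'(k) = n + g + δ, i.e. α·k^(α−1) = n + g + δ.
So k^(1−α) = α / (n + g + δ) = 0.34 / 0.134 = 2.5373.
k_gold = 2.5373^(1/0.66) ≈ 4.0991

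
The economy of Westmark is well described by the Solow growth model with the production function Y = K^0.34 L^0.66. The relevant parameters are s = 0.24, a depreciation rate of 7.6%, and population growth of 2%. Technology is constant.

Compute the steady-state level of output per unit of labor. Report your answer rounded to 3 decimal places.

y* ≈ 1.603

Steady state requires s·f(k) = (n + δ)·k, i.e. s·k^α = (n + δ)·k.
Rearranging, k^(1−α) = s / (n + δ).
k^0.66 = 0.24 / (0.020 + 0.076) = 0.24 / 0.096 = 2.5000
k* = 2.5000^(1/0.66) ≈ 4.0081
y* = (k*)^α = 4.0081^0.34 ≈ 1.6032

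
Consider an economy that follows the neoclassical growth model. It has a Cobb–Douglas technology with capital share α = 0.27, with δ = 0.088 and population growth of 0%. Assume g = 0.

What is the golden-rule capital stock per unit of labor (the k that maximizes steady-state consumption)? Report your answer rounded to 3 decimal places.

k_gold ≈ 4.645

The golden rule sets f'(k) = n + δ, i.e. α·k^(α−1) = n + δ.
So k^(1−α) = α / (n + δ) = 0.27 / 0.088 = 3.0682.
k_gold = 3.0682^(1/0.73) ≈ 4.6448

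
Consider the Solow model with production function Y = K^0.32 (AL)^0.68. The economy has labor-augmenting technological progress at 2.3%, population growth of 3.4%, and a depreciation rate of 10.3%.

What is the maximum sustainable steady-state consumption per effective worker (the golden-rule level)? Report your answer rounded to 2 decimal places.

At the golden rule, f'(k) = n + g + δ, so α·k^(α−1) = n + g + δ and k_gold = (α/(n + g + δ))^(1/(1−α)).
k_gold = (0.32/0.160)^(1/0.68) = 2.0000^1.4706 ≈ 2.7714
c_gold = f(k_gold) − (n + g + δ)·k_gold = 1.3857 − 0.160×2.7714 ≈ 0.9423

c_gold ≈ 0.94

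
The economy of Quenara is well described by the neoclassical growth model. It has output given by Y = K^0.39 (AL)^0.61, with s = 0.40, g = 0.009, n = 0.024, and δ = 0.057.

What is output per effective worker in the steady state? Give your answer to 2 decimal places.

At the steady state, Δk = 0, so s·k^α = (n + g + δ)·k.
Rearranging, k^(1−α) = s / (n + g + δ).
k^0.61 = 0.40 / (0.024 + 0.009 + 0.057) = 0.40 / 0.090 = 4.4444
k* = 4.4444^(1/0.61) ≈ 11.5342
y* = (k*)^α = 11.5342^0.39 ≈ 2.5952

y* = 2.60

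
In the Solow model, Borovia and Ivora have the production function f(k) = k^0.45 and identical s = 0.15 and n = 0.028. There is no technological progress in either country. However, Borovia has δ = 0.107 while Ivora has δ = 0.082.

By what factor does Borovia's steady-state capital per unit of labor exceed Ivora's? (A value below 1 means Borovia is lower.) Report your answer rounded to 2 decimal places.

k*_B / k*_I ≈ 0.69

Steady-state k* = [s/(n + δ)]^(1/(1−α)), so the ratio is [ (s_B/(n + δ)_B) / (s_I/(n + δ)_I) ]^1.8182.
s_B/(n + δ)_B = 0.15/0.135 = 1.1111; s_I/(n + δ)_I = 0.15/0.110 = 1.3636.
Ratio = (1.1111/1.3636)^1.8182 = 0.8148^1.8182 ≈ 0.6891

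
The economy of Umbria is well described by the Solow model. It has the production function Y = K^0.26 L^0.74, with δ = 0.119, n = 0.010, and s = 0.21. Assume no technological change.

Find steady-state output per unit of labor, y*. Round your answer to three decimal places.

y* ≈ 1.187

Steady state requires s·f(k) = (n + δ)·k, i.e. s·k^α = (n + δ)·k.
Dividing both sides by k: k^(1−α) = s / (n + δ).
k^0.74 = 0.21 / (0.010 + 0.119) = 0.21 / 0.129 = 1.6279
k* = 1.6279^(1/0.74) ≈ 1.9319
y* = (k*)^α = 1.9319^0.26 ≈ 1.1867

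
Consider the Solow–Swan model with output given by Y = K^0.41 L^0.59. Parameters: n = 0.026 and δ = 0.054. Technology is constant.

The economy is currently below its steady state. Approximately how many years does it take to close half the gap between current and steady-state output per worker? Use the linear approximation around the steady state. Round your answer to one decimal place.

half-life ≈ 14.7 years

Near the steady state the convergence rate is λ = (1 − α)(n + δ).
λ = (1 − 0.41) × 0.080 = 0.59 × 0.080 = 0.0472
Half-life = ln 2 / λ = 0.6931 / 0.0472 ≈ 14.68 years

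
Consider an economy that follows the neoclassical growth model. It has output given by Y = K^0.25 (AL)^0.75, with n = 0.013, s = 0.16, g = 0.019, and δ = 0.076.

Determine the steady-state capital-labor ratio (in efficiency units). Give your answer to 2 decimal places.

k* ≈ 1.69

Steady state requires s·f(k) = (n + g + δ)·k, i.e. s·k^α = (n + g + δ)·k.
Dividing both sides by k: k^(1−α) = s / (n + g + δ).
k^0.75 = 0.16 / (0.013 + 0.019 + 0.076) = 0.16 / 0.108 = 1.4815
k* = 1.4815^(1/0.75) ≈ 1.6889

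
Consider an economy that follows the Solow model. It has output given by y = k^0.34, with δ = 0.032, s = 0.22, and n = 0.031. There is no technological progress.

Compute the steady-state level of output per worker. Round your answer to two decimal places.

At the steady state, Δk = 0, so s·k^α = (n + δ)·k.
Dividing both sides by k: k^(1−α) = s / (n + δ).
k^0.66 = 0.22 / (0.031 + 0.032) = 0.22 / 0.063 = 3.4921
k* = 3.4921^(1/0.66) ≈ 6.6506
y* = (k*)^α = 6.6506^0.34 ≈ 1.9045

y* ≈ 1.90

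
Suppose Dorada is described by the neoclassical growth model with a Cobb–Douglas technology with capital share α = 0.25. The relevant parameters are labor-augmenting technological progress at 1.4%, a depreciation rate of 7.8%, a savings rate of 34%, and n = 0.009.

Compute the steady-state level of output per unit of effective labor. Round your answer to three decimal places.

At the steady state, Δk = 0, so s·k^α = (n + g + δ)·k.
Rearranging, k^(1−α) = s / (n + g + δ).
k^0.75 = 0.34 / (0.009 + 0.014 + 0.078) = 0.34 / 0.101 = 3.3663
k* = 3.3663^(1/0.75) ≈ 5.0451
y* = (k*)^α = 5.0451^0.25 ≈ 1.4987

y* = 1.499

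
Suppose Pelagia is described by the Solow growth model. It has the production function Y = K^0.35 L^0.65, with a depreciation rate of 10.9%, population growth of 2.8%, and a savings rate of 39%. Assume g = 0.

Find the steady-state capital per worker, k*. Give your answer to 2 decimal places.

At the steady state, Δk = 0, so s·k^α = (n + δ)·k.
Rearranging, k^(1−α) = s / (n + δ).
k^0.65 = 0.39 / (0.028 + 0.109) = 0.39 / 0.137 = 2.8467
k* = 2.8467^(1/0.65) ≈ 5.0002

k* ≈ 5.00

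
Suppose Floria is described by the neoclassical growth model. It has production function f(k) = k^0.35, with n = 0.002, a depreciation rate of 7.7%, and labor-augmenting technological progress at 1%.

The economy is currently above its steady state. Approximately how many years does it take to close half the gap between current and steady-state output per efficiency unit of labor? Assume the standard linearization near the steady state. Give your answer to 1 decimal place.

Near the steady state the convergence rate is λ = (1 − α)(n + g + δ).
λ = (1 − 0.35) × 0.089 = 0.65 × 0.089 = 0.05785
Half-life = ln 2 / λ = 0.6931 / 0.05785 ≈ 11.98 years

about 12.0 years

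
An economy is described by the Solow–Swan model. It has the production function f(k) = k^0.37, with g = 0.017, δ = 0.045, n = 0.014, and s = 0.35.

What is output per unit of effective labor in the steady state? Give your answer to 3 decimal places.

y* ≈ 2.452

Steady state requires s·f(k) = (n + g + δ)·k, i.e. s·k^α = (n + g + δ)·k.
Rearranging, k^(1−α) = s / (n + g + δ).
k^0.63 = 0.35 / (0.014 + 0.017 + 0.045) = 0.35 / 0.076 = 4.6053
k* = 4.6053^(1/0.63) ≈ 11.2925
y* = (k*)^α = 11.2925^0.37 ≈ 2.4521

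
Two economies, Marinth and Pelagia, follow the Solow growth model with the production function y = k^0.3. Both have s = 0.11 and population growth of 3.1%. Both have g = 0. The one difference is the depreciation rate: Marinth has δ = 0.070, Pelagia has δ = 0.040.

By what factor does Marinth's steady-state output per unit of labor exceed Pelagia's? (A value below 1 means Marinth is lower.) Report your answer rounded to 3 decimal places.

Steady-state y* = [s/(n + δ)]^(α/(1−α)), so the ratio is [ (s_M/(n + δ)_M) / (s_P/(n + δ)_P) ]^0.4286.
s_M/(n + δ)_M = 0.11/0.101 = 1.0891; s_P/(n + δ)_P = 0.11/0.071 = 1.5493.
Ratio = (1.0891/1.5493)^0.4286 = 0.7030^0.4286 ≈ 0.8598

y*_M / y*_P ≈ 0.860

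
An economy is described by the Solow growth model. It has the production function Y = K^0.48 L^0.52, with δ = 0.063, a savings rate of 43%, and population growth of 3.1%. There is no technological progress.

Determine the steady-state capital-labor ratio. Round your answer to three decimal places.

k* = 18.616

At the steady state, Δk = 0, so s·k^α = (n + δ)·k.
Rearranging, k^(1−α) = s / (n + δ).
k^0.52 = 0.43 / (0.031 + 0.063) = 0.43 / 0.094 = 4.5745
k* = 4.5745^(1/0.52) ≈ 18.6162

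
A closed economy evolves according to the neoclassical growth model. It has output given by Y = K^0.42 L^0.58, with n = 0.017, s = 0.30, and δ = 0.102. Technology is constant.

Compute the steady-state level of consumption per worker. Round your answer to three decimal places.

c* ≈ 1.367

In steady state, investment equals break-even investment: s·k^α = (n + δ)·k.
Rearranging, k^(1−α) = s / (n + δ).
k^0.58 = 0.30 / (0.017 + 0.102) = 0.30 / 0.119 = 2.5210
k* = 2.5210^(1/0.58) ≈ 4.9246
y* = (k*)^α = 4.9246^0.42 ≈ 1.9534
c* = (1 − s)·y* = (1 − 0.30) × 1.9534 ≈ 1.3674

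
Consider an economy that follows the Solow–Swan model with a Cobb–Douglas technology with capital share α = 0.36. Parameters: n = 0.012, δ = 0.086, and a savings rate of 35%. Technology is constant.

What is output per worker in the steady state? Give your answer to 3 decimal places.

y* = 2.046

In steady state, investment equals break-even investment: s·k^α = (n + δ)·k.
Dividing both sides by k: k^(1−α) = s / (n + δ).
k^0.64 = 0.35 / (0.012 + 0.086) = 0.35 / 0.098 = 3.5714
k* = 3.5714^(1/0.64) ≈ 7.3082
y* = (k*)^α = 7.3082^0.36 ≈ 2.0463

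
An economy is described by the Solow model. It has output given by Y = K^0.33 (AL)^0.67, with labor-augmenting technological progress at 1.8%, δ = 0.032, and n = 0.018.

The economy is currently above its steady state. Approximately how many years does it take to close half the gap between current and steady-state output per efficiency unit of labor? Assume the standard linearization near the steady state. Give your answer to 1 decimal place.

t_½ ≈ 15.2 years

Near the steady state the convergence rate is λ = (1 − α)(n + g + δ).
λ = (1 − 0.33) × 0.068 = 0.67 × 0.068 = 0.04556
Half-life = ln 2 / λ = 0.6931 / 0.04556 ≈ 15.21 years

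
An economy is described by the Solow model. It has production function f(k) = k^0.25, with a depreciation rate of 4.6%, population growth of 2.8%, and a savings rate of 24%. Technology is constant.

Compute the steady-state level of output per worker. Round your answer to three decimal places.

y* = 1.480

In steady state, investment equals break-even investment: s·k^α = (n + δ)·k.
Dividing both sides by k: k^(1−α) = s / (n + δ).
k^0.75 = 0.24 / (0.028 + 0.046) = 0.24 / 0.074 = 3.2432
k* = 3.2432^(1/0.75) ≈ 4.8006
y* = (k*)^α = 4.8006^0.25 ≈ 1.4802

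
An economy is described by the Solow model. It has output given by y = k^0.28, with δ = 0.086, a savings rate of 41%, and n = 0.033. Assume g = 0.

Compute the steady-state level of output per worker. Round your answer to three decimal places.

y* ≈ 1.618

At the steady state, Δk = 0, so s·k^α = (n + δ)·k.
Dividing both sides by k: k^(1−α) = s / (n + δ).
k^0.72 = 0.41 / (0.033 + 0.086) = 0.41 / 0.119 = 3.4454
k* = 3.4454^(1/0.72) ≈ 5.5740
y* = (k*)^α = 5.5740^0.28 ≈ 1.6178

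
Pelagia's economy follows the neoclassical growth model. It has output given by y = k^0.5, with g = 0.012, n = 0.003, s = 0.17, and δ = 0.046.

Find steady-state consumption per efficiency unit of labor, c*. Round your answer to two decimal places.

In steady state, investment equals break-even investment: s·k^α = (n + g + δ)·k.
Dividing both sides by k: k^(1−α) = s / (n + g + δ).
k^0.5 = 0.17 / (0.003 + 0.012 + 0.046) = 0.17 / 0.061 = 2.7869
k* = 2.7869^(1/0.5) ≈ 7.7668
y* = (k*)^α = 7.7668^0.5 ≈ 2.7869
c* = (1 − s)·y* = (1 − 0.17) × 2.7869 ≈ 2.3131

c* = 2.31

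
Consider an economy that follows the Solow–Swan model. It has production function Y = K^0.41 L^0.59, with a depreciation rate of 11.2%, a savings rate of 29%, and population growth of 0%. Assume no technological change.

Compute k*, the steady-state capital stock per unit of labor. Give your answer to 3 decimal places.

Steady state requires s·f(k) = (n + δ)·k, i.e. s·k^α = (n + δ)·k.
Dividing both sides by k: k^(1−α) = s / (n + δ).
k^0.59 = 0.29 / (0.000 + 0.112) = 0.29 / 0.112 = 2.5893
k* = 2.5893^(1/0.59) ≈ 5.0154

k* = 5.015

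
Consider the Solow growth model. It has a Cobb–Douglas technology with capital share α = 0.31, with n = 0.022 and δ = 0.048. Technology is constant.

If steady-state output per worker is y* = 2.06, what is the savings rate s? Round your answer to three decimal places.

In steady state, investment equals break-even investment: s·k^α = (n + δ)·k.
Since y* = [s/(n + δ)]^(α/(1−α)), we have s/(n + δ) = (y*)^((1−α)/α) = 2.06^2.2258 = 4.9958.
Therefore s = 4.9958 × (n + δ) = 4.9958 × 0.070 = 0.3497.

s ≈ 0.350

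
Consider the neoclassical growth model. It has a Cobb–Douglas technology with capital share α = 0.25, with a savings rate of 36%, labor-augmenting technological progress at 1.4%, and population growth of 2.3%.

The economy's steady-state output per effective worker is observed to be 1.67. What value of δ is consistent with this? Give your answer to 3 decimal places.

δ ≈ 0.040

At the steady state, Δk = 0, so s·k^α = (n + g + δ)·k.
Since y* = [s/(n + g + δ)]^(α/(1−α)), we have s/(n + g + δ) = (y*)^((1−α)/α) = 1.67^3 = 4.6575.
Therefore n + g + δ = s / 4.6575 = 0.36 / 4.6575 = 0.0773, so δ = 0.0773 − 0.037 = 0.0403.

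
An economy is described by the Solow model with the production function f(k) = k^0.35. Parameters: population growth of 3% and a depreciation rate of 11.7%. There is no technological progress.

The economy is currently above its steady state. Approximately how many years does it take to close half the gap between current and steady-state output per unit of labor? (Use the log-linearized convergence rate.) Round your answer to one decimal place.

Near the steady state the convergence rate is λ = (1 − α)(n + δ).
λ = (1 − 0.35) × 0.147 = 0.65 × 0.147 = 0.09555
Half-life = ln 2 / λ = 0.6931 / 0.09555 ≈ 7.25 years

t_½ ≈ 7.3 years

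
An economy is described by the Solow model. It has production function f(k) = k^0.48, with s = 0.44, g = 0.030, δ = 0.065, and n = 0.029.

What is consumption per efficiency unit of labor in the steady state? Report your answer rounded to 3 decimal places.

Steady state requires s·f(k) = (n + g + δ)·k, i.e. s·k^α = (n + g + δ)·k.
Dividing both sides by k: k^(1−α) = s / (n + g + δ).
k^0.52 = 0.44 / (0.029 + 0.030 + 0.065) = 0.44 / 0.124 = 3.5484
k* = 3.5484^(1/0.52) ≈ 11.4223
y* = (k*)^α = 11.4223^0.48 ≈ 3.2190
c* = (1 − s)·y* = (1 − 0.44) × 3.2190 ≈ 1.8026

c* ≈ 1.803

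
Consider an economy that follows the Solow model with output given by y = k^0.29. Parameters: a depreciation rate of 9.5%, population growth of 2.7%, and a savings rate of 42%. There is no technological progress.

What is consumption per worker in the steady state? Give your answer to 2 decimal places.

c* ≈ 0.96

In steady state, investment equals break-even investment: s·k^α = (n + δ)·k.
Rearranging, k^(1−α) = s / (n + δ).
k^0.71 = 0.42 / (0.027 + 0.095) = 0.42 / 0.122 = 3.4426
k* = 3.4426^(1/0.71) ≈ 5.7040
y* = (k*)^α = 5.7040^0.29 ≈ 1.6569
c* = (1 − s)·y* = (1 − 0.42) × 1.6569 ≈ 0.9610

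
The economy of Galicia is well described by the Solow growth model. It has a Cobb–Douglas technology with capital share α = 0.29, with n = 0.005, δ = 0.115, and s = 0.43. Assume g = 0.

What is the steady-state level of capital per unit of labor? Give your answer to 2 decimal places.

k* ≈ 6.04

At the steady state, Δk = 0, so s·k^α = (n + δ)·k.
Rearranging, k^(1−α) = s / (n + δ).
k^0.71 = 0.43 / (0.005 + 0.115) = 0.43 / 0.120 = 3.5833
k* = 3.5833^(1/0.71) ≈ 6.0350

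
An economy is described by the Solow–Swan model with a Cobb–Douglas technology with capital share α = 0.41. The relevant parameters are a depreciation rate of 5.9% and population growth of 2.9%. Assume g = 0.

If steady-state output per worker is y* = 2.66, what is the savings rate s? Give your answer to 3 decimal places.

s ≈ 0.360

At the steady state, Δk = 0, so s·k^α = (n + δ)·k.
Since y* = [s/(n + δ)]^(α/(1−α)), we have s/(n + δ) = (y*)^((1−α)/α) = 2.66^1.439 = 4.0870.
Therefore s = 4.0870 × (n + δ) = 4.0870 × 0.088 = 0.3597.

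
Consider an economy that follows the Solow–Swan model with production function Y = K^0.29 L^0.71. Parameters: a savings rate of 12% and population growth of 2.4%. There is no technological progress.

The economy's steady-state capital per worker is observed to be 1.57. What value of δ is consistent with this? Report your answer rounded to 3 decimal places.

δ ≈ 0.063

Steady state requires s·f(k) = (n + δ)·k, i.e. s·k^α = (n + δ)·k.
So s / (n + δ) = (k*)^(1−α) = 1.57^0.71 = 1.3775.
Therefore n + δ = s / 1.3775 = 0.12 / 1.3775 = 0.0871, so δ = 0.0871 − 0.024 = 0.0631.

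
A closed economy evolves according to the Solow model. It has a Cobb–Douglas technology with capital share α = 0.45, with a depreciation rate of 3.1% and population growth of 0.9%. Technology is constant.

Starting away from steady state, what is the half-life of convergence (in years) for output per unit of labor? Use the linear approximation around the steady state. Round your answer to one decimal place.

Near the steady state the convergence rate is λ = (1 − α)(n + δ).
λ = (1 − 0.45) × 0.040 = 0.55 × 0.040 = 0.0220
Half-life = ln 2 / λ = 0.6931 / 0.0220 ≈ 31.50 years

about 31.5 years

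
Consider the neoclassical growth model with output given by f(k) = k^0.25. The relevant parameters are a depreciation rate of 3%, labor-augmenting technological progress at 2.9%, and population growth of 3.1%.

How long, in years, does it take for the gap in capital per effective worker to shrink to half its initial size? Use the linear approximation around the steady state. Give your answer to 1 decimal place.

half-life ≈ 10.3 years

Near the steady state the convergence rate is λ = (1 − α)(n + g + δ).
λ = (1 − 0.25) × 0.090 = 0.75 × 0.090 = 0.0675
Half-life = ln 2 / λ = 0.6931 / 0.0675 ≈ 10.27 years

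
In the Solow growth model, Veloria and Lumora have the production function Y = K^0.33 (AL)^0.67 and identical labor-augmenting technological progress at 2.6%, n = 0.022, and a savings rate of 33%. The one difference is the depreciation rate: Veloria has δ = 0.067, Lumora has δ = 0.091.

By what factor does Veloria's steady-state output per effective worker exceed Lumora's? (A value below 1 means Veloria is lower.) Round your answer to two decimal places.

y*_V / y*_L ≈ 1.10

Steady-state y* = [s/(n + g + δ)]^(α/(1−α)), so the ratio is [ (s_V/(n + g + δ)_V) / (s_L/(n + g + δ)_L) ]^0.4925.
s_V/(n + g + δ)_V = 0.33/0.115 = 2.8696; s_L/(n + g + δ)_L = 0.33/0.139 = 2.3741.
Ratio = (2.8696/2.3741)^0.4925 = 1.2087^0.4925 ≈ 1.0978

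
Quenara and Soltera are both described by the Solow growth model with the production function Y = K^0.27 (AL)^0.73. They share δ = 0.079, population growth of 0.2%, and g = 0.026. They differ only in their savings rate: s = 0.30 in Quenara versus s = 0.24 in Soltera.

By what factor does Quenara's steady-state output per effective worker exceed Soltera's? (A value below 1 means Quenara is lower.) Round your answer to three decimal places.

Steady-state y* = [s/(n + g + δ)]^(α/(1−α)), so the ratio is [ (s_Q/(n + g + δ)_Q) / (s_S/(n + g + δ)_S) ]^0.3699.
s_Q/(n + g + δ)_Q = 0.30/0.107 = 2.8037; s_S/(n + g + δ)_S = 0.24/0.107 = 2.2430.
Ratio = (2.8037/2.2430)^0.3699 = 1.2500^0.3699 ≈ 1.0860

ratio ≈ 1.086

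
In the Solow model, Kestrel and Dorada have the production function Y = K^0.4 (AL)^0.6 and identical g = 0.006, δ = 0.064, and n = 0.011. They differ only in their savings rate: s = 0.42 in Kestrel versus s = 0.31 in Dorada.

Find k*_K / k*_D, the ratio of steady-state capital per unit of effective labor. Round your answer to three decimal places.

Steady-state k* = [s/(n + g + δ)]^(1/(1−α)), so the ratio is [ (s_K/(n + g + δ)_K) / (s_D/(n + g + δ)_D) ]^1.6667.
s_K/(n + g + δ)_K = 0.42/0.081 = 5.1852; s_D/(n + g + δ)_D = 0.31/0.081 = 3.8272.
Ratio = (5.1852/3.8272)^1.6667 = 1.3548^1.6667 ≈ 1.6588

ratio ≈ 1.659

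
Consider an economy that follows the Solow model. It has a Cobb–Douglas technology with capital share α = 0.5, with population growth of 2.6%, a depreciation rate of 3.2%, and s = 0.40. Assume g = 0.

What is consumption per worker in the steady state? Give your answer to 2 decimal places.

c* ≈ 4.14

Steady state requires s·f(k) = (n + δ)·k, i.e. s·k^α = (n + δ)·k.
Rearranging, k^(1−α) = s / (n + δ).
k^0.5 = 0.40 / (0.026 + 0.032) = 0.40 / 0.058 = 6.8966
k* = 6.8966^(1/0.5) ≈ 47.5631
y* = (k*)^α = 47.5631^0.5 ≈ 6.8966
c* = (1 − s)·y* = (1 − 0.40) × 6.8966 ≈ 4.1380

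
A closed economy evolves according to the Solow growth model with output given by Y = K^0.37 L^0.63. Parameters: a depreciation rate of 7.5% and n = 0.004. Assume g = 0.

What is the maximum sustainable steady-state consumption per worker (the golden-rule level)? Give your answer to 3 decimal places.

At the golden rule, f'(k) = n + δ, so α·k^(α−1) = n + δ and k_gold = (α/(n + δ))^(1/(1−α)).
k_gold = (0.37/0.079)^(1/0.63) = 4.6835^1.5873 ≈ 11.5984
c_gold = f(k_gold) − (n + δ)·k_gold = 2.4764 − 0.079×11.5984 ≈ 1.5601

c_gold ≈ 1.560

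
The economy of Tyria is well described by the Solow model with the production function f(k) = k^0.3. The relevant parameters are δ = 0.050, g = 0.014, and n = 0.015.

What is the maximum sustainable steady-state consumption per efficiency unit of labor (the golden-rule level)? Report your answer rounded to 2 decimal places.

At the golden rule, f'(k) = n + g + δ, so α·k^(α−1) = n + g + δ and k_gold = (α/(n + g + δ))^(1/(1−α)).
k_gold = (0.3/0.079)^(1/0.7) = 3.7975^1.4286 ≈ 6.7278
c_gold = f(k_gold) − (n + g + δ)·k_gold = 1.7716 − 0.079×6.7278 ≈ 1.2401

c_gold ≈ 1.24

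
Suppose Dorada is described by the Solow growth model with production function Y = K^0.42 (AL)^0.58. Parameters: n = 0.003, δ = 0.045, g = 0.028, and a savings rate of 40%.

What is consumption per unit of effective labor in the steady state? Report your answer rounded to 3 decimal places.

At the steady state, Δk = 0, so s·k^α = (n + g + δ)·k.
Dividing both sides by k: k^(1−α) = s / (n + g + δ).
k^0.58 = 0.40 / (0.003 + 0.028 + 0.045) = 0.40 / 0.076 = 5.2632
k* = 5.2632^(1/0.58) ≈ 17.5200
y* = (k*)^α = 17.5200^0.42 ≈ 3.3288
c* = (1 − s)·y* = (1 − 0.40) × 3.3288 ≈ 1.9973

c* = 1.997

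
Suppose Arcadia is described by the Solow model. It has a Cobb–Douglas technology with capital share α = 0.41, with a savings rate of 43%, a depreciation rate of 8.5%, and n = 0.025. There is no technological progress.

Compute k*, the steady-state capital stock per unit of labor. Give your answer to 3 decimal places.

In steady state, investment equals break-even investment: s·k^α = (n + δ)·k.
Dividing both sides by k: k^(1−α) = s / (n + δ).
k^0.59 = 0.43 / (0.025 + 0.085) = 0.43 / 0.110 = 3.9091
k* = 3.9091^(1/0.59) ≈ 10.0814

k* ≈ 10.081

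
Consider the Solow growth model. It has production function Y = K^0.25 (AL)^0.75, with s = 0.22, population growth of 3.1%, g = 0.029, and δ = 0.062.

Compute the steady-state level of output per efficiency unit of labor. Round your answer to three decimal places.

At the steady state, Δk = 0, so s·k^α = (n + g + δ)·k.
Rearranging, k^(1−α) = s / (n + g + δ).
k^0.75 = 0.22 / (0.031 + 0.029 + 0.062) = 0.22 / 0.122 = 1.8033
k* = 1.8033^(1/0.75) ≈ 2.1949
y* = (k*)^α = 2.1949^0.25 ≈ 1.2172

y* = 1.217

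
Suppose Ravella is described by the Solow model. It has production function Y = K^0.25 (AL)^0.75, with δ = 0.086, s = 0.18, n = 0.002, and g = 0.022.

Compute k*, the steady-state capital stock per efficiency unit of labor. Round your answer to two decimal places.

k* ≈ 1.93

Steady state requires s·f(k) = (n + g + δ)·k, i.e. s·k^α = (n + g + δ)·k.
Dividing both sides by k: k^(1−α) = s / (n + g + δ).
k^0.75 = 0.18 / (0.002 + 0.022 + 0.086) = 0.18 / 0.110 = 1.6364
k* = 1.6364^(1/0.75) ≈ 1.9284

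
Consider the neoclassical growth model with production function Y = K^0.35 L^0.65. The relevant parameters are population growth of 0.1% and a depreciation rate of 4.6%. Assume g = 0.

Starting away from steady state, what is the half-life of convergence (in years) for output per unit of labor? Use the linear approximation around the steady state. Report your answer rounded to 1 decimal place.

about 22.7 years

Near the steady state the convergence rate is λ = (1 − α)(n + δ).
λ = (1 − 0.35) × 0.047 = 0.65 × 0.047 = 0.03055
Half-life = ln 2 / λ = 0.6931 / 0.03055 ≈ 22.69 years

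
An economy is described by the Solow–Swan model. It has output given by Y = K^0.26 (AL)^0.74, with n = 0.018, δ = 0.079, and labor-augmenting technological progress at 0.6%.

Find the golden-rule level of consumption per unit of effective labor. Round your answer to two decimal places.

c_gold ≈ 1.02

At the golden rule, f'(k) = n + g + δ, so α·k^(α−1) = n + g + δ and k_gold = (α/(n + g + δ))^(1/(1−α)).
k_gold = (0.26/0.103)^(1/0.74) = 2.5243^1.3514 ≈ 3.4950
c_gold = f(k_gold) − (n + g + δ)·k_gold = 1.3845 − 0.103×3.4950 ≈ 1.0245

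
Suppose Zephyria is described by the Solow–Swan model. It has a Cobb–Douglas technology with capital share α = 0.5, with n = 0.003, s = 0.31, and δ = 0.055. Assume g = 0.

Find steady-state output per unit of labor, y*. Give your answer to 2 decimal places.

Steady state requires s·f(k) = (n + δ)·k, i.e. s·k^α = (n + δ)·k.
Rearranging, k^(1−α) = s / (n + δ).
k^0.5 = 0.31 / (0.003 + 0.055) = 0.31 / 0.058 = 5.3448
k* = 5.3448^(1/0.5) ≈ 28.5669
y* = (k*)^α = 28.5669^0.5 ≈ 5.3448

y* ≈ 5.34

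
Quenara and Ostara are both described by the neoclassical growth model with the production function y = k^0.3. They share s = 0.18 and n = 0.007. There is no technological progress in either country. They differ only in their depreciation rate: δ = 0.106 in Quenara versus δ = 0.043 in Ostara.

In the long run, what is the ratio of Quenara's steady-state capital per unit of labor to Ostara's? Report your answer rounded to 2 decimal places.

Steady-state k* = [s/(n + δ)]^(1/(1−α)), so the ratio is [ (s_Q/(n + δ)_Q) / (s_O/(n + δ)_O) ]^1.4286.
s_Q/(n + δ)_Q = 0.18/0.113 = 1.5929; s_O/(n + δ)_O = 0.18/0.050 = 3.6000.
Ratio = (1.5929/3.6000)^1.4286 = 0.4425^1.4286 ≈ 0.3120

k*_Q / k*_O ≈ 0.31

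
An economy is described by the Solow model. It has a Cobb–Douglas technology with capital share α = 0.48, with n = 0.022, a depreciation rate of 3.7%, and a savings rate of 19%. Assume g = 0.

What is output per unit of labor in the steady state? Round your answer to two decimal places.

y* ≈ 2.94

Steady state requires s·f(k) = (n + δ)·k, i.e. s·k^α = (n + δ)·k.
Rearranging, k^(1−α) = s / (n + δ).
k^0.52 = 0.19 / (0.022 + 0.037) = 0.19 / 0.059 = 3.2203
k* = 3.2203^(1/0.52) ≈ 9.4782
y* = (k*)^α = 9.4782^0.48 ≈ 2.9433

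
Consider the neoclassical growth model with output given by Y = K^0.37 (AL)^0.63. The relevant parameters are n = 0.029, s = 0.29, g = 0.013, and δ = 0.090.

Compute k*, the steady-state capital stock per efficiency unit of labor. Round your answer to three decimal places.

In steady state, investment equals break-even investment: s·k^α = (n + g + δ)·k.
Dividing both sides by k: k^(1−α) = s / (n + g + δ).
k^0.63 = 0.29 / (0.029 + 0.013 + 0.090) = 0.29 / 0.132 = 2.1970
k* = 2.1970^(1/0.63) ≈ 3.4881

k* ≈ 3.488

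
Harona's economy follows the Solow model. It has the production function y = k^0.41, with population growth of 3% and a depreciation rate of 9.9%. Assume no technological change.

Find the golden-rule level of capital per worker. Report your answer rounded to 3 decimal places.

The golden rule sets f'(k) = n + δ, i.e. α·k^(α−1) = n + δ.
So k^(1−α) = α / (n + δ) = 0.41 / 0.129 = 3.1783.
k_gold = 3.1783^(1/0.59) ≈ 7.0987

k_gold ≈ 7.099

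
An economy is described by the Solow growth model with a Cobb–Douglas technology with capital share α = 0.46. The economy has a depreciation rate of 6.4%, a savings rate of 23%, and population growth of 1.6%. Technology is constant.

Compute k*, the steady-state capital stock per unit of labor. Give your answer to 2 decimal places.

k* = 7.07

Steady state requires s·f(k) = (n + δ)·k, i.e. s·k^α = (n + δ)·k.
Rearranging, k^(1−α) = s / (n + δ).
k^0.54 = 0.23 / (0.016 + 0.064) = 0.23 / 0.080 = 2.8750
k* = 2.8750^(1/0.54) ≈ 7.0685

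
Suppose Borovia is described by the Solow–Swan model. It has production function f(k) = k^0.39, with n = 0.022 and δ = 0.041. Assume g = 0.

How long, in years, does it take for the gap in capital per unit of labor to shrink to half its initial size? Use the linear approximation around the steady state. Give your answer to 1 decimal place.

about 18.0 years

Near the steady state the convergence rate is λ = (1 − α)(n + δ).
λ = (1 − 0.39) × 0.063 = 0.61 × 0.063 = 0.03843
Half-life = ln 2 / λ = 0.6931 / 0.03843 ≈ 18.04 years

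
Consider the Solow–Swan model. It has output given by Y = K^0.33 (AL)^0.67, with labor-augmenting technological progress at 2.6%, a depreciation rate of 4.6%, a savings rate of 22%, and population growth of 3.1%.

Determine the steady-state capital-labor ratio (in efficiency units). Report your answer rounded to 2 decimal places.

In steady state, investment equals break-even investment: s·k^α = (n + g + δ)·k.
Dividing both sides by k: k^(1−α) = s / (n + g + δ).
k^0.67 = 0.22 / (0.031 + 0.026 + 0.046) = 0.22 / 0.103 = 2.1359
k* = 2.1359^(1/0.67) ≈ 3.1039

k* ≈ 3.10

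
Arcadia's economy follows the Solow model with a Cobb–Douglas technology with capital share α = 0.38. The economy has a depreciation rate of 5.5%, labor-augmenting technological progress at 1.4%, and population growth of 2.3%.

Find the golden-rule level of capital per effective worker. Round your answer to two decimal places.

The golden rule sets f'(k) = n + g + δ, i.e. α·k^(α−1) = n + g + δ.
So k^(1−α) = α / (n + g + δ) = 0.38 / 0.092 = 4.1304.
k_gold = 4.1304^(1/0.62) ≈ 9.8523

k_gold ≈ 9.85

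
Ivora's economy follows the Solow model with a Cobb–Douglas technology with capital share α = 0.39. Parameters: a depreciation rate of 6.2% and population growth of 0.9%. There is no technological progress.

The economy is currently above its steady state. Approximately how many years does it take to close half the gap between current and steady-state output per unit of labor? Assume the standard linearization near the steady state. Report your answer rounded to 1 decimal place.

half-life ≈ 16.0 years

Near the steady state the convergence rate is λ = (1 − α)(n + δ).
λ = (1 − 0.39) × 0.071 = 0.61 × 0.071 = 0.04331
Half-life = ln 2 / λ = 0.6931 / 0.04331 ≈ 16.00 years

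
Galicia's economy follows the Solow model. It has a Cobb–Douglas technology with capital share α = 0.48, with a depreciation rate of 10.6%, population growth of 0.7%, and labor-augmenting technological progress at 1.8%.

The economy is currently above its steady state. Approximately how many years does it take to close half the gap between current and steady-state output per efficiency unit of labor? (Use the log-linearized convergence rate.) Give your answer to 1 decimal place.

Near the steady state the convergence rate is λ = (1 − α)(n + g + δ).
λ = (1 − 0.48) × 0.131 = 0.52 × 0.131 = 0.06812
Half-life = ln 2 / λ = 0.6931 / 0.06812 ≈ 10.17 years

about 10.2 years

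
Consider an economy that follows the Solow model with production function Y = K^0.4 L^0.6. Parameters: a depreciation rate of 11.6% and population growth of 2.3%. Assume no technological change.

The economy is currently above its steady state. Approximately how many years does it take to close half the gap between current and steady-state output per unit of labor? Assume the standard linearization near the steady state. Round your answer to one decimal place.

Near the steady state the convergence rate is λ = (1 − α)(n + δ).
λ = (1 − 0.4) × 0.139 = 0.6 × 0.139 = 0.0834
Half-life = ln 2 / λ = 0.6931 / 0.0834 ≈ 8.31 years

half-life ≈ 8.3 years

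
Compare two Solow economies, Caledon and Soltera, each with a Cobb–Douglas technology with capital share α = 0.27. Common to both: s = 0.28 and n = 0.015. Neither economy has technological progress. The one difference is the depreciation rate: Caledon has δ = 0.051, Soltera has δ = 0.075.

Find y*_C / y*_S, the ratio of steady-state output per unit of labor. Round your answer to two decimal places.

Steady-state y* = [s/(n + δ)]^(α/(1−α)), so the ratio is [ (s_C/(n + δ)_C) / (s_S/(n + δ)_S) ]^0.3699.
s_C/(n + δ)_C = 0.28/0.066 = 4.2424; s_S/(n + δ)_S = 0.28/0.090 = 3.1111.
Ratio = (4.2424/3.1111)^0.3699 = 1.3636^0.3699 ≈ 1.1216

y*_C / y*_S ≈ 1.12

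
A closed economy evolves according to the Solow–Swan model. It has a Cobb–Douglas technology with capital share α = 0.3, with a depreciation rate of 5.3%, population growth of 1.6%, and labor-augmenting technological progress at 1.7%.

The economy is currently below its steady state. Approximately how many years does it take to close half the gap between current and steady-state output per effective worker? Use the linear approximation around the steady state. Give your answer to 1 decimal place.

Near the steady state the convergence rate is λ = (1 − α)(n + g + δ).
λ = (1 − 0.3) × 0.086 = 0.7 × 0.086 = 0.0602
Half-life = ln 2 / λ = 0.6931 / 0.0602 ≈ 11.51 years

t_½ ≈ 11.5 years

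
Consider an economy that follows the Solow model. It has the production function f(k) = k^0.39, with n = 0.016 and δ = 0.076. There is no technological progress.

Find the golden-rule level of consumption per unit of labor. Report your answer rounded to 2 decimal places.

At the golden rule, f'(k) = n + δ, so α·k^(α−1) = n + δ and k_gold = (α/(n + δ))^(1/(1−α)).
k_gold = (0.39/0.092)^(1/0.61) = 4.2391^1.6393 ≈ 10.6731
c_gold = f(k_gold) − (n + δ)·k_gold = 2.5179 − 0.092×10.6731 ≈ 1.5360

c_gold ≈ 1.54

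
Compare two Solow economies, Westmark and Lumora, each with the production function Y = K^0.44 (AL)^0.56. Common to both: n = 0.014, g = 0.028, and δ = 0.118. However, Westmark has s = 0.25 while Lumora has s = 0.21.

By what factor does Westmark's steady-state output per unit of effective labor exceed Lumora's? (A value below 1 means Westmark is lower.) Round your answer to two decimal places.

Steady-state y* = [s/(n + g + δ)]^(α/(1−α)), so the ratio is [ (s_W/(n + g + δ)_W) / (s_L/(n + g + δ)_L) ]^0.7857.
s_W/(n + g + δ)_W = 0.25/0.160 = 1.5625; s_L/(n + g + δ)_L = 0.21/0.160 = 1.3125.
Ratio = (1.5625/1.3125)^0.7857 = 1.1905^0.7857 ≈ 1.1468

y*_W / y*_L ≈ 1.15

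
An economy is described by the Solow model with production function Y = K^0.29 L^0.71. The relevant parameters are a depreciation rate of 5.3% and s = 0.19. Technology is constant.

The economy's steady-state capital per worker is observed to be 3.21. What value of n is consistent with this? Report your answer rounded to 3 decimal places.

n ≈ 0.030

Steady state requires s·f(k) = (n + δ)·k, i.e. s·k^α = (n + δ)·k.
So s / (n + δ) = (k*)^(1−α) = 3.21^0.71 = 2.2889.
Therefore n + δ = s / 2.2889 = 0.19 / 2.2889 = 0.0830, so n = 0.0830 − 0.053 = 0.0300.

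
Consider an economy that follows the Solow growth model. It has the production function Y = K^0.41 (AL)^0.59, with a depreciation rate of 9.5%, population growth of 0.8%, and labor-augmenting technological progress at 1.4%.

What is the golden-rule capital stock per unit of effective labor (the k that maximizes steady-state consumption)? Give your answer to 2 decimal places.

The golden rule sets f'(k) = n + g + δ, i.e. α·k^(α−1) = n + g + δ.
So k^(1−α) = α / (n + g + δ) = 0.41 / 0.117 = 3.5043.
k_gold = 3.5043^(1/0.59) ≈ 8.3763

k_gold ≈ 8.38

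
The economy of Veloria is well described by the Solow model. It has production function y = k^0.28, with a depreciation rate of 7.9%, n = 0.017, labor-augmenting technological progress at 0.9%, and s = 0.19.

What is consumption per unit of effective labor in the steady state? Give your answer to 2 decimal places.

c* = 1.02

Steady state requires s·f(k) = (n + g + δ)·k, i.e. s·k^α = (n + g + δ)·k.
Rearranging, k^(1−α) = s / (n + g + δ).
k^0.72 = 0.19 / (0.017 + 0.009 + 0.079) = 0.19 / 0.105 = 1.8095
k* = 1.8095^(1/0.72) ≈ 2.2789
y* = (k*)^α = 2.2789^0.28 ≈ 1.2594
c* = (1 − s)·y* = (1 − 0.19) × 1.2594 ≈ 1.0201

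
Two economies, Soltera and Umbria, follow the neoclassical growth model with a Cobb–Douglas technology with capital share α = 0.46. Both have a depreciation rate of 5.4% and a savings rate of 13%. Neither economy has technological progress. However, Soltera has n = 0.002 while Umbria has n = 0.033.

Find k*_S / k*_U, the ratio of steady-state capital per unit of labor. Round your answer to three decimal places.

Steady-state k* = [s/(n + δ)]^(1/(1−α)), so the ratio is [ (s_S/(n + δ)_S) / (s_U/(n + δ)_U) ]^1.8519.
s_S/(n + δ)_S = 0.13/0.056 = 2.3214; s_U/(n + δ)_U = 0.13/0.087 = 1.4943.
Ratio = (2.3214/1.4943)^1.8519 = 1.5535^1.8519 ≈ 2.2609

ratio ≈ 2.261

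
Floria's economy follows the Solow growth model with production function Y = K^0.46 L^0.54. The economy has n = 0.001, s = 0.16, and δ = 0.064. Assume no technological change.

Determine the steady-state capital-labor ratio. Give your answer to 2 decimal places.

In steady state, investment equals break-even investment: s·k^α = (n + δ)·k.
Dividing both sides by k: k^(1−α) = s / (n + δ).
k^0.54 = 0.16 / (0.001 + 0.064) = 0.16 / 0.065 = 2.4615
k* = 2.4615^(1/0.54) ≈ 5.3021

k* = 5.30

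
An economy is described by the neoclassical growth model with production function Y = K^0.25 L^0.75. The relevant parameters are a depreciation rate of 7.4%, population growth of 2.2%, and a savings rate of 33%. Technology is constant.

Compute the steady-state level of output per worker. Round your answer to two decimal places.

In steady state, investment equals break-even investment: s·k^α = (n + δ)·k.
Dividing both sides by k: k^(1−α) = s / (n + δ).
k^0.75 = 0.33 / (0.022 + 0.074) = 0.33 / 0.096 = 3.4375
k* = 3.4375^(1/0.75) ≈ 5.1879
y* = (k*)^α = 5.1879^0.25 ≈ 1.5092

y* ≈ 1.51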